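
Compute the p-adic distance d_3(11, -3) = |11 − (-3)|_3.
d_3(11, -3) = 1

Step 1 — x − y = 11 − (-3) = 14. Step 2 — v_3(14) = 0 (factor: 14 = (3^0 · 14); the sign does not affect v_p). Step 3 — |x − y|_3 = 3^{0} = 1.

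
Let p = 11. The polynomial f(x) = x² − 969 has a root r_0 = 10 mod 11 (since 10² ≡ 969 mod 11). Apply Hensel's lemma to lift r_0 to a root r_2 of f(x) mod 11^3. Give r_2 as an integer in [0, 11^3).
r_2 = 846 (mod 1331)

Hensel's recurrence: r_{i+1} = r_i − f(r_i)·(f′(r_i))^{-1} mod 11^{i+2}, with f′(x) = 2x. Iterate:
  r_0 = 10 (mod 11)
  r_1 = 120 (mod 121)
  r_2 = 846 (mod 1331)
Final: r_2 = 846, and one checks f(r_2) ≡ 0 mod 11^3.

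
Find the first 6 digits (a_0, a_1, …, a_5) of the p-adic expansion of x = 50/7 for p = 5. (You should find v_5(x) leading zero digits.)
(a_0, …, a_5) = (0, 0, 1, 2, 1, 4)

v_5(50/7) = 2, so a_0 = ... = a_1 = 0. Factor out: x = 5^2 · u with u = 2/7 a unit in ℤ_5. Expand u iteratively via a_{v+i} = u_i mod 5, u_{i+1} = (u_i − a_{v+i})/5:
  u_0 = 2/7;  a_2 = 1;  u_1 = (u_0 − 1)/5 = -1/7
  u_1 = -1/7;  a_3 = 2;  u_2 = (u_1 − 2)/5 = -3/7
  u_2 = -3/7;  a_4 = 1;  u_3 = (u_2 − 1)/5 = -2/7
  u_3 = -2/7;  a_5 = 4;  u_4 = (u_3 − 4)/5 = -6/7
Digits: (0, 0, 1, 2, 1, 4).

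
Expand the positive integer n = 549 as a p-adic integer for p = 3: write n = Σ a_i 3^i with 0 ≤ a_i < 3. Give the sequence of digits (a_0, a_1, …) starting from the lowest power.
(a_0, a_1, …) = (0, 0, 1, 2, 0, 2)

Repeated division by 3 gives the digits low-to-high: 549 = 1·3^2 + 2·3^3 + 2·3^5. Digit sequence: (0, 0, 1, 2, 0, 2).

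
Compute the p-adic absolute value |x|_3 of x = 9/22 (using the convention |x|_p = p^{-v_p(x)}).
|9/22|_3 = 1/9

Step 1 — compute v_3(x) by factoring powers of 3 out of the numerator and denominator: v_3(9/22) = 2. Step 2 — apply |x|_p = p^{-v_p(x)} = 3^{-2} = 1/9.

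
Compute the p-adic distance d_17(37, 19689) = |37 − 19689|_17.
d_17(37, 19689) = 1/4913

Step 1 — x − y = 37 − 19689 = -19652. Step 2 — v_17(-19652) = 3 (factor: -19652 = −(17^3 · 4); the sign does not affect v_p). Step 3 — |x − y|_17 = 17^{-3} = 1/4913.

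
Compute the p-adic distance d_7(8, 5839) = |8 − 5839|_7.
d_7(8, 5839) = 1/343

Step 1 — x − y = 8 − 5839 = -5831. Step 2 — v_7(-5831) = 3 (factor: -5831 = −(7^3 · 17); the sign does not affect v_p). Step 3 — |x − y|_7 = 7^{-3} = 1/343.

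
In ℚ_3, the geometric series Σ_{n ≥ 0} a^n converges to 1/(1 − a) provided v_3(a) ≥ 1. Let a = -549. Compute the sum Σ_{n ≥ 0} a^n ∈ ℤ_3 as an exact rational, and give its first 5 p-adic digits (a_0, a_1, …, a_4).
Σ a^n = 1/(1 − a) = 1/550;  first 5 digits = (1, 0, 2, 0, 0)

v_3(a) = 2 ≥ 1, so the series converges in ℤ_3 to 1/(1 − a) = 1/(1 − (-549)) = 1/550. Expand this rational in ℤ_3: compute digits iteratively via d_i = x_i mod 3, x_{i+1} = (x_i − d_i)/3. The first 5 digits are (1, 0, 2, 0, 0).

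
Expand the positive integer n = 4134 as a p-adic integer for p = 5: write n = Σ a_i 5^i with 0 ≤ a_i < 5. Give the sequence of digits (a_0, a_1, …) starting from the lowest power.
(a_0, a_1, …) = (4, 1, 0, 3, 1, 1)

Repeated division by 5 gives the digits low-to-high: 4134 = 4 + 1·5^1 + 3·5^3 + 1·5^4 + 1·5^5. Digit sequence: (4, 1, 0, 3, 1, 1).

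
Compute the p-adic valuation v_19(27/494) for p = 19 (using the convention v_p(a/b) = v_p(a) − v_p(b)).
v_19(27/494) = -1

Factor powers of 19 from the numerator and denominator of the reduced fraction: 27 = 19^0 · 27 and 494 = 19^1 · 26. Apply v_p(a/b) = v_p(a) − v_p(b): v_19(27/494) = 0 − 1 = -1.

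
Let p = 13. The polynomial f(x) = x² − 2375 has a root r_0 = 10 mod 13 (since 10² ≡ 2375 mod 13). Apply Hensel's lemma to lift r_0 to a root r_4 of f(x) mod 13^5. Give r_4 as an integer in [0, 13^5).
r_4 = 266172 (mod 371293)

Hensel's recurrence: r_{i+1} = r_i − f(r_i)·(f′(r_i))^{-1} mod 13^{i+2}, with f′(x) = 2x. Iterate:
  r_0 = 10 (mod 13)
  r_1 = 166 (mod 169)
  r_2 = 335 (mod 2197)
  r_3 = 9123 (mod 28561)
  r_4 = 266172 (mod 371293)
Final: r_4 = 266172, and one checks f(r_4) ≡ 0 mod 13^5.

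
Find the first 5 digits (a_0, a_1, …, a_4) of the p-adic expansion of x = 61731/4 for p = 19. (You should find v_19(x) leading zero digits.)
(a_0, …, a_4) = (0, 0, 0, 7, 14)

v_19(61731/4) = 3, so a_0 = ... = a_2 = 0. Factor out: x = 19^3 · u with u = 9/4 a unit in ℤ_19. Expand u iteratively via a_{v+i} = u_i mod 19, u_{i+1} = (u_i − a_{v+i})/19:
  u_0 = 9/4;  a_3 = 7;  u_1 = (u_0 − 7)/19 = -1/4
  u_1 = -1/4;  a_4 = 14;  u_2 = (u_1 − 14)/19 = -3/4
Digits: (0, 0, 0, 7, 14).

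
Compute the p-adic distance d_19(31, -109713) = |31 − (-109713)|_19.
d_19(31, -109713) = 1/6859

Step 1 — x − y = 31 − (-109713) = 109744. Step 2 — v_19(109744) = 3 (factor: 109744 = (19^3 · 16); the sign does not affect v_p). Step 3 — |x − y|_19 = 19^{-3} = 1/6859.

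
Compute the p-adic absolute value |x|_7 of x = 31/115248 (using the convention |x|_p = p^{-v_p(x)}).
|31/115248|_7 = 2401

Step 1 — compute v_7(x) by factoring powers of 7 out of the numerator and denominator: v_7(31/115248) = -4. Step 2 — apply |x|_p = p^{-v_p(x)} = 7^{4} = 2401.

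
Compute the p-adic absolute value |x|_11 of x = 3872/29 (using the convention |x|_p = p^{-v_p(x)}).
|3872/29|_11 = 1/121

Step 1 — compute v_11(x) by factoring powers of 11 out of the numerator and denominator: v_11(3872/29) = 2. Step 2 — apply |x|_p = p^{-v_p(x)} = 11^{-2} = 1/121.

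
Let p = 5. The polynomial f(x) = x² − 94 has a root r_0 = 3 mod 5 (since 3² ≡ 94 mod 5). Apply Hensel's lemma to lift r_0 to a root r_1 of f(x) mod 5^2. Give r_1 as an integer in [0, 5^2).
r_1 = 13 (mod 25)

Hensel's recurrence: r_{i+1} = r_i − f(r_i)·(f′(r_i))^{-1} mod 5^{i+2}, with f′(x) = 2x. Iterate:
  r_0 = 3 (mod 5)
  r_1 = 13 (mod 25)
Final: r_1 = 13, and one checks f(r_1) ≡ 0 mod 5^2.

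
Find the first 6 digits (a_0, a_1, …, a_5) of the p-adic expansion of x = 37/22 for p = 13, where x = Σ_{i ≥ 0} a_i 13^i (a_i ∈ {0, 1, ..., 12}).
(a_0, …, a_5) = (7, 12, 2, 11, 8, 7)

v_13(37/22) = 0 (numerator and denominator both coprime to 13), so x ∈ ℤ_13^×. Compute digits iteratively via a_i = x_i mod 13, x_{i+1} = (x_i − a_i)/13, with x_0 = x:
  x_0 = 37/22;  a_0 = 7;  x_1 = (x_0 − 7)/13 = -9/22
  x_1 = -9/22;  a_1 = 12;  x_2 = (x_1 − 12)/13 = -21/22
  x_2 = -21/22;  a_2 = 2;  x_3 = (x_2 − 2)/13 = -5/22
  x_3 = -5/22;  a_3 = 11;  x_4 = (x_3 − 11)/13 = -19/22
  x_4 = -19/22;  a_4 = 8;  x_5 = (x_4 − 8)/13 = -15/22
  x_5 = -15/22;  a_5 = 7;  x_6 = (x_5 − 7)/13 = -13/22
Digits: (7, 12, 2, 11, 8, 7).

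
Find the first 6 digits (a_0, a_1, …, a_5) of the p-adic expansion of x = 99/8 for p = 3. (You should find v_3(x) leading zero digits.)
(a_0, …, a_5) = (0, 0, 1, 2, 2, 1)

v_3(99/8) = 2, so a_0 = ... = a_1 = 0. Factor out: x = 3^2 · u with u = 11/8 a unit in ℤ_3. Expand u iteratively via a_{v+i} = u_i mod 3, u_{i+1} = (u_i − a_{v+i})/3:
  u_0 = 11/8;  a_2 = 1;  u_1 = (u_0 − 1)/3 = 1/8
  u_1 = 1/8;  a_3 = 2;  u_2 = (u_1 − 2)/3 = -5/8
  u_2 = -5/8;  a_4 = 2;  u_3 = (u_2 − 2)/3 = -7/8
  u_3 = -7/8;  a_5 = 1;  u_4 = (u_3 − 1)/3 = -5/8
Digits: (0, 0, 1, 2, 2, 1).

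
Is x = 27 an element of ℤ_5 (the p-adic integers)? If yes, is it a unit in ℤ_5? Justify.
x ∈ ℤ_5^× (unit); v_5(x) = 0

ℤ_5 = {x ∈ ℚ_5 : v_5(x) ≥ 0} and ℤ_5^× = {x ∈ ℤ_5 : v_5(x) = 0}. Here v_5(27) = v_5(num) − v_5(den) = 0; compare against these criteria.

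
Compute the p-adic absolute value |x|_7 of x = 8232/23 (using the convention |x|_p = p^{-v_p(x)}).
|8232/23|_7 = 1/343

Step 1 — compute v_7(x) by factoring powers of 7 out of the numerator and denominator: v_7(8232/23) = 3. Step 2 — apply |x|_p = p^{-v_p(x)} = 7^{-3} = 1/343.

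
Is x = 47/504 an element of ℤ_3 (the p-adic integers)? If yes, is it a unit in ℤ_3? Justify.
x ∉ ℤ_3 (v_3(x) = -2 < 0)

ℤ_3 = {x ∈ ℚ_3 : v_3(x) ≥ 0} and ℤ_3^× = {x ∈ ℤ_3 : v_3(x) = 0}. Here v_3(47/504) = v_3(num) − v_3(den) = -2; compare against these criteria.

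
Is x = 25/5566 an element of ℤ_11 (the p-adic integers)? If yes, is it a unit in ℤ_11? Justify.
x ∉ ℤ_11 (v_11(x) = -2 < 0)

ℤ_11 = {x ∈ ℚ_11 : v_11(x) ≥ 0} and ℤ_11^× = {x ∈ ℤ_11 : v_11(x) = 0}. Here v_11(25/5566) = v_11(num) − v_11(den) = -2; compare against these criteria.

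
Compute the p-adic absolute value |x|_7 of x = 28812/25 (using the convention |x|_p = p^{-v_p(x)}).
|28812/25|_7 = 1/2401

Step 1 — compute v_7(x) by factoring powers of 7 out of the numerator and denominator: v_7(28812/25) = 4. Step 2 — apply |x|_p = p^{-v_p(x)} = 7^{-4} = 1/2401.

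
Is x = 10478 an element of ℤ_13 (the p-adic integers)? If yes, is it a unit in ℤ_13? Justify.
x ∈ ℤ_13 but not a unit; v_13(x) = 2 > 0

ℤ_13 = {x ∈ ℚ_13 : v_13(x) ≥ 0} and ℤ_13^× = {x ∈ ℤ_13 : v_13(x) = 0}. Here v_13(10478) = v_13(num) − v_13(den) = 2; compare against these criteria.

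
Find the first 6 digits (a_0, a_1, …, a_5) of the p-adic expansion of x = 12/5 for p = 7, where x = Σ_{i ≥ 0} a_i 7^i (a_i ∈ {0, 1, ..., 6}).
(a_0, …, a_5) = (1, 3, 1, 4, 5, 2)

v_7(12/5) = 0 (numerator and denominator both coprime to 7), so x ∈ ℤ_7^×. Compute digits iteratively via a_i = x_i mod 7, x_{i+1} = (x_i − a_i)/7, with x_0 = x:
  x_0 = 12/5;  a_0 = 1;  x_1 = (x_0 − 1)/7 = 1/5
  x_1 = 1/5;  a_1 = 3;  x_2 = (x_1 − 3)/7 = -2/5
  x_2 = -2/5;  a_2 = 1;  x_3 = (x_2 − 1)/7 = -1/5
  x_3 = -1/5;  a_3 = 4;  x_4 = (x_3 − 4)/7 = -3/5
  x_4 = -3/5;  a_4 = 5;  x_5 = (x_4 − 5)/7 = -4/5
  x_5 = -4/5;  a_5 = 2;  x_6 = (x_5 − 2)/7 = -2/5
Digits: (1, 3, 1, 4, 5, 2).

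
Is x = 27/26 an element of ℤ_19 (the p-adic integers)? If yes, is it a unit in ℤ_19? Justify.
x ∈ ℤ_19^× (unit); v_19(x) = 0

ℤ_19 = {x ∈ ℚ_19 : v_19(x) ≥ 0} and ℤ_19^× = {x ∈ ℤ_19 : v_19(x) = 0}. Here v_19(27/26) = v_19(num) − v_19(den) = 0; compare against these criteria.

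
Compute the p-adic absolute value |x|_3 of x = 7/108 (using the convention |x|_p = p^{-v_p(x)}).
|7/108|_3 = 27

Step 1 — compute v_3(x) by factoring powers of 3 out of the numerator and denominator: v_3(7/108) = -3. Step 2 — apply |x|_p = p^{-v_p(x)} = 3^{3} = 27.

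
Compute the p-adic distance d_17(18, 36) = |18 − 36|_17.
d_17(18, 36) = 1

Step 1 — x − y = 18 − 36 = -18. Step 2 — v_17(-18) = 0 (factor: -18 = −(17^0 · 18); the sign does not affect v_p). Step 3 — |x − y|_17 = 17^{0} = 1.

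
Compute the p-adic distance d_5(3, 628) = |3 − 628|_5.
d_5(3, 628) = 1/625

Step 1 — x − y = 3 − 628 = -625. Step 2 — v_5(-625) = 4 (factor: -625 = −(5^4 · 1); the sign does not affect v_p). Step 3 — |x − y|_5 = 5^{-4} = 1/625.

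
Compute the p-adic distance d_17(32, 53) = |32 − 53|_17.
d_17(32, 53) = 1

Step 1 — x − y = 32 − 53 = -21. Step 2 — v_17(-21) = 0 (factor: -21 = −(17^0 · 21); the sign does not affect v_p). Step 3 — |x − y|_17 = 17^{0} = 1.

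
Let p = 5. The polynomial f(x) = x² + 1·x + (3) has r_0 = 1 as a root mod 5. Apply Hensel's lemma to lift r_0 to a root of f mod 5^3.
r_2 = 91 (mod 125)

Hensel: r_{i+1} = r_i − f(r_i)·(f′(r_i))^{-1} mod 5^{i+2}, f′(x) = 2x + 1. Iterate:
  r_0 = 1 (mod 5)
  r_1 = 16 (mod 25)
  r_2 = 91 (mod 125)
Final: r = 91 satisfies f(r) ≡ 0 mod 5^3.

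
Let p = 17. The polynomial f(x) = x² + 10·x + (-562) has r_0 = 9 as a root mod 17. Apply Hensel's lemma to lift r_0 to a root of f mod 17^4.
r_3 = 27736 (mod 83521)

Hensel: r_{i+1} = r_i − f(r_i)·(f′(r_i))^{-1} mod 17^{i+2}, f′(x) = 2x + 10. Iterate:
  r_0 = 9 (mod 17)
  r_1 = 281 (mod 289)
  r_2 = 3171 (mod 4913)
  r_3 = 27736 (mod 83521)
Final: r = 27736 satisfies f(r) ≡ 0 mod 17^4.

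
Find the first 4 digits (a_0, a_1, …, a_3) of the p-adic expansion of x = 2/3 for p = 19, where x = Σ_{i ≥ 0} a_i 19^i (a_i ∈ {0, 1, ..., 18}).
(a_0, …, a_3) = (7, 6, 6, 6)

v_19(2/3) = 0 (numerator and denominator both coprime to 19), so x ∈ ℤ_19^×. Compute digits iteratively via a_i = x_i mod 19, x_{i+1} = (x_i − a_i)/19, with x_0 = x:
  x_0 = 2/3;  a_0 = 7;  x_1 = (x_0 − 7)/19 = -1/3
  x_1 = -1/3;  a_1 = 6;  x_2 = (x_1 − 6)/19 = -1/3
  x_2 = -1/3;  a_2 = 6;  x_3 = (x_2 − 6)/19 = -1/3
  x_3 = -1/3;  a_3 = 6;  x_4 = (x_3 − 6)/19 = -1/3
Digits: (7, 6, 6, 6).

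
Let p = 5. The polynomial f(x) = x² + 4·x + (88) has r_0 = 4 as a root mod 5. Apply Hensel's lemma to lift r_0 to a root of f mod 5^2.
r_1 = 19 (mod 25)

Hensel: r_{i+1} = r_i − f(r_i)·(f′(r_i))^{-1} mod 5^{i+2}, f′(x) = 2x + 4. Iterate:
  r_0 = 4 (mod 5)
  r_1 = 19 (mod 25)
Final: r = 19 satisfies f(r) ≡ 0 mod 5^2.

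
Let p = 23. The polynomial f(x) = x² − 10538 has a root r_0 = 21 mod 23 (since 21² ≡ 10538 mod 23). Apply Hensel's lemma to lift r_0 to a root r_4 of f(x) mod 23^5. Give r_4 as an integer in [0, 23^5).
r_4 = 4901459 (mod 6436343)

Hensel's recurrence: r_{i+1} = r_i − f(r_i)·(f′(r_i))^{-1} mod 23^{i+2}, with f′(x) = 2x. Iterate:
  r_0 = 21 (mod 23)
  r_1 = 274 (mod 529)
  r_2 = 10325 (mod 12167)
  r_3 = 144162 (mod 279841)
  r_4 = 4901459 (mod 6436343)
Final: r_4 = 4901459, and one checks f(r_4) ≡ 0 mod 23^5.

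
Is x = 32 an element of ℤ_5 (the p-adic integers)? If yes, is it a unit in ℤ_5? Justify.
x ∈ ℤ_5^× (unit); v_5(x) = 0

ℤ_5 = {x ∈ ℚ_5 : v_5(x) ≥ 0} and ℤ_5^× = {x ∈ ℤ_5 : v_5(x) = 0}. Here v_5(32) = v_5(num) − v_5(den) = 0; compare against these criteria.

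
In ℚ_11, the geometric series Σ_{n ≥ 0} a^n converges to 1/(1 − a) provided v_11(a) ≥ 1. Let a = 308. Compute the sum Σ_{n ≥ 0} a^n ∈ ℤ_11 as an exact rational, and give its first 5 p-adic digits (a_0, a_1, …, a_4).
Σ a^n = 1/(1 − a) = -1/307;  first 5 digits = (1, 6, 5, 1, 9)

v_11(a) = 1 ≥ 1, so the series converges in ℤ_11 to 1/(1 − a) = 1/(1 − 308) = -1/307. Expand this rational in ℤ_11: compute digits iteratively via d_i = x_i mod 11, x_{i+1} = (x_i − d_i)/11. The first 5 digits are (1, 6, 5, 1, 9).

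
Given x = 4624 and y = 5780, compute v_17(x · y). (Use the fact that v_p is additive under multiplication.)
v_17(26726720) = 4

v_p(x) = 2 (factor: 4624 = 17^2 · 16); v_p(y) = 2 (factor: 5780 = 17^2 · 20). Additivity: v_p(xy) = v_p(x) + v_p(y) = 2 + 2 = 4. (Direct check: xy = 26726720 = 17^4 · (320).)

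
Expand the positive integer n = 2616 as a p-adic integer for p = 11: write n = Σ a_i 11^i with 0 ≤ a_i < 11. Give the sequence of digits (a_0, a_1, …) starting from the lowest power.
(a_0, a_1, …) = (9, 6, 10, 1)

Repeated division by 11 gives the digits low-to-high: 2616 = 9 + 6·11^1 + 10·11^2 + 1·11^3. Digit sequence: (9, 6, 10, 1).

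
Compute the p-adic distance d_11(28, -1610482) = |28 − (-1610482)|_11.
d_11(28, -1610482) = 1/161051

Step 1 — x − y = 28 − (-1610482) = 1610510. Step 2 — v_11(1610510) = 5 (factor: 1610510 = (11^5 · 10); the sign does not affect v_p). Step 3 — |x − y|_11 = 11^{-5} = 1/161051.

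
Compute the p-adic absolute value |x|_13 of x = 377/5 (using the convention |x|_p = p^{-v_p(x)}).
|377/5|_13 = 1/13

Step 1 — compute v_13(x) by factoring powers of 13 out of the numerator and denominator: v_13(377/5) = 1. Step 2 — apply |x|_p = p^{-v_p(x)} = 13^{-1} = 1/13.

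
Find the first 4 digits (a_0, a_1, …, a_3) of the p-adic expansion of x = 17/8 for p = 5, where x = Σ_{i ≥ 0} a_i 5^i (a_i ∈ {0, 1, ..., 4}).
(a_0, …, a_3) = (4, 4, 1, 4)

v_5(17/8) = 0 (numerator and denominator both coprime to 5), so x ∈ ℤ_5^×. Compute digits iteratively via a_i = x_i mod 5, x_{i+1} = (x_i − a_i)/5, with x_0 = x:
  x_0 = 17/8;  a_0 = 4;  x_1 = (x_0 − 4)/5 = -3/8
  x_1 = -3/8;  a_1 = 4;  x_2 = (x_1 − 4)/5 = -7/8
  x_2 = -7/8;  a_2 = 1;  x_3 = (x_2 − 1)/5 = -3/8
  x_3 = -3/8;  a_3 = 4;  x_4 = (x_3 − 4)/5 = -7/8
Digits: (4, 4, 1, 4).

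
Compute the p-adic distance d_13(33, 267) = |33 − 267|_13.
d_13(33, 267) = 1/13

Step 1 — x − y = 33 − 267 = -234. Step 2 — v_13(-234) = 1 (factor: -234 = −(13^1 · 18); the sign does not affect v_p). Step 3 — |x − y|_13 = 13^{-1} = 1/13.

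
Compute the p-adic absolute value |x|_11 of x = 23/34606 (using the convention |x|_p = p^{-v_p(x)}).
|23/34606|_11 = 1331

Step 1 — compute v_11(x) by factoring powers of 11 out of the numerator and denominator: v_11(23/34606) = -3. Step 2 — apply |x|_p = p^{-v_p(x)} = 11^{3} = 1331.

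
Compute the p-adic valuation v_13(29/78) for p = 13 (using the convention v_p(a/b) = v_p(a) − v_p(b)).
v_13(29/78) = -1

Factor powers of 13 from the numerator and denominator of the reduced fraction: 29 = 13^0 · 29 and 78 = 13^1 · 6. Apply v_p(a/b) = v_p(a) − v_p(b): v_13(29/78) = 0 − 1 = -1.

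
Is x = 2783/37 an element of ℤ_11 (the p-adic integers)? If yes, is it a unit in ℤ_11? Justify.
x ∈ ℤ_11 but not a unit; v_11(x) = 2 > 0

ℤ_11 = {x ∈ ℚ_11 : v_11(x) ≥ 0} and ℤ_11^× = {x ∈ ℤ_11 : v_11(x) = 0}. Here v_11(2783/37) = v_11(num) − v_11(den) = 2; compare against these criteria.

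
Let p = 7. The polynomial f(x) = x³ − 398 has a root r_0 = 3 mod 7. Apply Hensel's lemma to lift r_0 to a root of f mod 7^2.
r_1 = 24 (mod 49)

Hensel: r_{i+1} = r_i − f(r_i)/f′(r_i) mod 7^{i+2}, where f′(x) = 3x². Iterate:
  r_0 = 3 (mod 7)
  r_1 = 24 (mod 49)
Final: r = 24 with f(r) ≡ 0 mod 7^2.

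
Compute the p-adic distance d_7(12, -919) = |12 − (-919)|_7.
d_7(12, -919) = 1/49

Step 1 — x − y = 12 − (-919) = 931. Step 2 — v_7(931) = 2 (factor: 931 = (7^2 · 19); the sign does not affect v_p). Step 3 — |x − y|_7 = 7^{-2} = 1/49.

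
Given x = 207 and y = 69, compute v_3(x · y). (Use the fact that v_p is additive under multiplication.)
v_3(14283) = 3

v_p(x) = 2 (factor: 207 = 3^2 · 23); v_p(y) = 1 (factor: 69 = 3^1 · 23). Additivity: v_p(xy) = v_p(x) + v_p(y) = 2 + 1 = 3. (Direct check: xy = 14283 = 3^3 · (529).)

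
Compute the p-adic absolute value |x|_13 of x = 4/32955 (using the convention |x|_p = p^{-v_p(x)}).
|4/32955|_13 = 2197

Step 1 — compute v_13(x) by factoring powers of 13 out of the numerator and denominator: v_13(4/32955) = -3. Step 2 — apply |x|_p = p^{-v_p(x)} = 13^{3} = 2197.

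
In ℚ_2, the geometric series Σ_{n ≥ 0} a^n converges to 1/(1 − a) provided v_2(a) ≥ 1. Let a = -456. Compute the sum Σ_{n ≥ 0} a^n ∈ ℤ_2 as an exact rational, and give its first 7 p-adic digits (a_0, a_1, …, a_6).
Σ a^n = 1/(1 − a) = 1/457;  first 7 digits = (1, 0, 0, 1, 1, 1, 1)

v_2(a) = 3 ≥ 1, so the series converges in ℤ_2 to 1/(1 − a) = 1/(1 − (-456)) = 1/457. Expand this rational in ℤ_2: compute digits iteratively via d_i = x_i mod 2, x_{i+1} = (x_i − d_i)/2. The first 7 digits are (1, 0, 0, 1, 1, 1, 1).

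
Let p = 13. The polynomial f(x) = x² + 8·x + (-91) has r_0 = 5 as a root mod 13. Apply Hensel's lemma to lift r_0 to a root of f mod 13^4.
r_3 = 11029 (mod 28561)

Hensel: r_{i+1} = r_i − f(r_i)·(f′(r_i))^{-1} mod 13^{i+2}, f′(x) = 2x + 8. Iterate:
  r_0 = 5 (mod 13)
  r_1 = 44 (mod 169)
  r_2 = 44 (mod 2197)
  r_3 = 11029 (mod 28561)
Final: r = 11029 satisfies f(r) ≡ 0 mod 13^4.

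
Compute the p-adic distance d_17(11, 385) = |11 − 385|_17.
d_17(11, 385) = 1/17

Step 1 — x − y = 11 − 385 = -374. Step 2 — v_17(-374) = 1 (factor: -374 = −(17^1 · 22); the sign does not affect v_p). Step 3 — |x − y|_17 = 17^{-1} = 1/17.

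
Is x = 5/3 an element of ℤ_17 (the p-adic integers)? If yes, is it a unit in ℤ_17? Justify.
x ∈ ℤ_17^× (unit); v_17(x) = 0

ℤ_17 = {x ∈ ℚ_17 : v_17(x) ≥ 0} and ℤ_17^× = {x ∈ ℤ_17 : v_17(x) = 0}. Here v_17(5/3) = v_17(num) − v_17(den) = 0; compare against these criteria.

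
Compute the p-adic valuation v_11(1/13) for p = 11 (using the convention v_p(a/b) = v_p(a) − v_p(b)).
v_11(1/13) = 0

Factor powers of 11 from the numerator and denominator of the reduced fraction: 1 = 11^0 · 1 and 13 = 11^0 · 13. Apply v_p(a/b) = v_p(a) − v_p(b): v_11(1/13) = 0 − 0 = 0.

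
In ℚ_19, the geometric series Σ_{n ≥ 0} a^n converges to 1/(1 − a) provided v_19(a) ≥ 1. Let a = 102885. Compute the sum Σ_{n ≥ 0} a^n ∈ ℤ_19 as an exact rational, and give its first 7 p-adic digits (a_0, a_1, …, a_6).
Σ a^n = 1/(1 − a) = -1/102884;  first 7 digits = (1, 0, 0, 15, 0, 0, 16)

v_19(a) = 3 ≥ 1, so the series converges in ℤ_19 to 1/(1 − a) = 1/(1 − 102885) = -1/102884. Expand this rational in ℤ_19: compute digits iteratively via d_i = x_i mod 19, x_{i+1} = (x_i − d_i)/19. The first 7 digits are (1, 0, 0, 15, 0, 0, 16).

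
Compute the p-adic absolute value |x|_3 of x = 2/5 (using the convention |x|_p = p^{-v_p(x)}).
|2/5|_3 = 1

Step 1 — compute v_3(x) by factoring powers of 3 out of the numerator and denominator: v_3(2/5) = 0. Step 2 — apply |x|_p = p^{-v_p(x)} = 3^{0} = 1.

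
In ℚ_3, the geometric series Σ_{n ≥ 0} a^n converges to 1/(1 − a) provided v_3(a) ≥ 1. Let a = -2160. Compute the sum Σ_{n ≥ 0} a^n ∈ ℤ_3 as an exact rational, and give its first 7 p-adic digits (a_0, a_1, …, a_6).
Σ a^n = 1/(1 − a) = 1/2161;  first 7 digits = (1, 0, 0, 1, 0, 0, 1)

v_3(a) = 3 ≥ 1, so the series converges in ℤ_3 to 1/(1 − a) = 1/(1 − (-2160)) = 1/2161. Expand this rational in ℤ_3: compute digits iteratively via d_i = x_i mod 3, x_{i+1} = (x_i − d_i)/3. The first 7 digits are (1, 0, 0, 1, 0, 0, 1).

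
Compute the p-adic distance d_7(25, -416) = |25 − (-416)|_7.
d_7(25, -416) = 1/49

Step 1 — x − y = 25 − (-416) = 441. Step 2 — v_7(441) = 2 (factor: 441 = (7^2 · 9); the sign does not affect v_p). Step 3 — |x − y|_7 = 7^{-2} = 1/49.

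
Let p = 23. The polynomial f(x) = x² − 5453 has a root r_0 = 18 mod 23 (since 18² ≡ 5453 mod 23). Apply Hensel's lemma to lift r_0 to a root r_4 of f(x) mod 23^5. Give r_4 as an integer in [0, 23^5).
r_4 = 440744 (mod 6436343)

Hensel's recurrence: r_{i+1} = r_i − f(r_i)·(f′(r_i))^{-1} mod 23^{i+2}, with f′(x) = 2x. Iterate:
  r_0 = 18 (mod 23)
  r_1 = 87 (mod 529)
  r_2 = 2732 (mod 12167)
  r_3 = 160903 (mod 279841)
  r_4 = 440744 (mod 6436343)
Final: r_4 = 440744, and one checks f(r_4) ≡ 0 mod 23^5.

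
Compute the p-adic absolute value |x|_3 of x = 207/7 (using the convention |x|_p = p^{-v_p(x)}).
|207/7|_3 = 1/9

Step 1 — compute v_3(x) by factoring powers of 3 out of the numerator and denominator: v_3(207/7) = 2. Step 2 — apply |x|_p = p^{-v_p(x)} = 3^{-2} = 1/9.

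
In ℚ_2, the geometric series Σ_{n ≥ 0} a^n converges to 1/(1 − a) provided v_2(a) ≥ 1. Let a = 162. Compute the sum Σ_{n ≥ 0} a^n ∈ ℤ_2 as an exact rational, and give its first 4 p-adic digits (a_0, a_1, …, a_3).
Σ a^n = 1/(1 − a) = -1/161;  first 4 digits = (1, 1, 1, 1)

v_2(a) = 1 ≥ 1, so the series converges in ℤ_2 to 1/(1 − a) = 1/(1 − 162) = -1/161. Expand this rational in ℤ_2: compute digits iteratively via d_i = x_i mod 2, x_{i+1} = (x_i − d_i)/2. The first 4 digits are (1, 1, 1, 1).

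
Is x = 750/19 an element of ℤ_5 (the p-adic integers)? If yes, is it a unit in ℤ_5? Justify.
x ∈ ℤ_5 but not a unit; v_5(x) = 3 > 0

ℤ_5 = {x ∈ ℚ_5 : v_5(x) ≥ 0} and ℤ_5^× = {x ∈ ℤ_5 : v_5(x) = 0}. Here v_5(750/19) = v_5(num) − v_5(den) = 3; compare against these criteria.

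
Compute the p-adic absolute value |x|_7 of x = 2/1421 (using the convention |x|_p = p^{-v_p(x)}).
|2/1421|_7 = 49

Step 1 — compute v_7(x) by factoring powers of 7 out of the numerator and denominator: v_7(2/1421) = -2. Step 2 — apply |x|_p = p^{-v_p(x)} = 7^{2} = 49.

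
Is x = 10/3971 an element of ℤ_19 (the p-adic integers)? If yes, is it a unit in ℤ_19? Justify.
x ∉ ℤ_19 (v_19(x) = -2 < 0)

ℤ_19 = {x ∈ ℚ_19 : v_19(x) ≥ 0} and ℤ_19^× = {x ∈ ℤ_19 : v_19(x) = 0}. Here v_19(10/3971) = v_19(num) − v_19(den) = -2; compare against these criteria.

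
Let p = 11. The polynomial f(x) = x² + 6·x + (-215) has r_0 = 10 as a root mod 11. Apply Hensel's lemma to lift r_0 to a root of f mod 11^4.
r_3 = 10944 (mod 14641)

Hensel: r_{i+1} = r_i − f(r_i)·(f′(r_i))^{-1} mod 11^{i+2}, f′(x) = 2x + 6. Iterate:
  r_0 = 10 (mod 11)
  r_1 = 54 (mod 121)
  r_2 = 296 (mod 1331)
  r_3 = 10944 (mod 14641)
Final: r = 10944 satisfies f(r) ≡ 0 mod 11^4.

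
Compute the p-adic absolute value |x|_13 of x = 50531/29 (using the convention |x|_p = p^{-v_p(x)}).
|50531/29|_13 = 1/2197

Step 1 — compute v_13(x) by factoring powers of 13 out of the numerator and denominator: v_13(50531/29) = 3. Step 2 — apply |x|_p = p^{-v_p(x)} = 13^{-3} = 1/2197.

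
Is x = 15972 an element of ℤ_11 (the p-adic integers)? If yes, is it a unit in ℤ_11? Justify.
x ∈ ℤ_11 but not a unit; v_11(x) = 3 > 0

ℤ_11 = {x ∈ ℚ_11 : v_11(x) ≥ 0} and ℤ_11^× = {x ∈ ℤ_11 : v_11(x) = 0}. Here v_11(15972) = v_11(num) − v_11(den) = 3; compare against these criteria.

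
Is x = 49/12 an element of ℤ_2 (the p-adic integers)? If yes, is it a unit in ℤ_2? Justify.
x ∉ ℤ_2 (v_2(x) = -2 < 0)

ℤ_2 = {x ∈ ℚ_2 : v_2(x) ≥ 0} and ℤ_2^× = {x ∈ ℤ_2 : v_2(x) = 0}. Here v_2(49/12) = v_2(num) − v_2(den) = -2; compare against these criteria.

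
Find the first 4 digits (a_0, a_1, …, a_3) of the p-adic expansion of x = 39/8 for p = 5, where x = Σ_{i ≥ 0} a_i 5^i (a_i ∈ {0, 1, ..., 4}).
(a_0, …, a_3) = (3, 1, 3, 0)

v_5(39/8) = 0 (numerator and denominator both coprime to 5), so x ∈ ℤ_5^×. Compute digits iteratively via a_i = x_i mod 5, x_{i+1} = (x_i − a_i)/5, with x_0 = x:
  x_0 = 39/8;  a_0 = 3;  x_1 = (x_0 − 3)/5 = 3/8
  x_1 = 3/8;  a_1 = 1;  x_2 = (x_1 − 1)/5 = -1/8
  x_2 = -1/8;  a_2 = 3;  x_3 = (x_2 − 3)/5 = -5/8
  x_3 = -5/8;  a_3 = 0;  x_4 = (x_3 − 0)/5 = -1/8
Digits: (3, 1, 3, 0).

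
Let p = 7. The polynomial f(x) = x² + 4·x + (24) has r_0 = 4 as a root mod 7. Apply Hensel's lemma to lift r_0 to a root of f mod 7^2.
r_1 = 32 (mod 49)

Hensel: r_{i+1} = r_i − f(r_i)·(f′(r_i))^{-1} mod 7^{i+2}, f′(x) = 2x + 4. Iterate:
  r_0 = 4 (mod 7)
  r_1 = 32 (mod 49)
Final: r = 32 satisfies f(r) ≡ 0 mod 7^2.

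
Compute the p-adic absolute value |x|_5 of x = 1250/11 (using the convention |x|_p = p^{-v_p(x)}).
|1250/11|_5 = 1/625

Step 1 — compute v_5(x) by factoring powers of 5 out of the numerator and denominator: v_5(1250/11) = 4. Step 2 — apply |x|_p = p^{-v_p(x)} = 5^{-4} = 1/625.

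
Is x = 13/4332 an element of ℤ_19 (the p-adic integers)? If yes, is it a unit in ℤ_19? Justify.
x ∉ ℤ_19 (v_19(x) = -2 < 0)

ℤ_19 = {x ∈ ℚ_19 : v_19(x) ≥ 0} and ℤ_19^× = {x ∈ ℤ_19 : v_19(x) = 0}. Here v_19(13/4332) = v_19(num) − v_19(den) = -2; compare against these criteria.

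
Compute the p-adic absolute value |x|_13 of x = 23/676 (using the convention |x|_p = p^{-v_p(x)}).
|23/676|_13 = 169

Step 1 — compute v_13(x) by factoring powers of 13 out of the numerator and denominator: v_13(23/676) = -2. Step 2 — apply |x|_p = p^{-v_p(x)} = 13^{2} = 169.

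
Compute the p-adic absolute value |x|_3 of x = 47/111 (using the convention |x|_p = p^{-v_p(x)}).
|47/111|_3 = 3

Step 1 — compute v_3(x) by factoring powers of 3 out of the numerator and denominator: v_3(47/111) = -1. Step 2 — apply |x|_p = p^{-v_p(x)} = 3^{1} = 3.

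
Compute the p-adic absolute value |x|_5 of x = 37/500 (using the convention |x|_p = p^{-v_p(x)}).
|37/500|_5 = 125

Step 1 — compute v_5(x) by factoring powers of 5 out of the numerator and denominator: v_5(37/500) = -3. Step 2 — apply |x|_p = p^{-v_p(x)} = 5^{3} = 125.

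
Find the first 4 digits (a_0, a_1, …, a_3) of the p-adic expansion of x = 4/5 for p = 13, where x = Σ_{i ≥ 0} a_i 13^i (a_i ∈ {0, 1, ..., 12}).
(a_0, …, a_3) = (6, 10, 7, 2)

v_13(4/5) = 0 (numerator and denominator both coprime to 13), so x ∈ ℤ_13^×. Compute digits iteratively via a_i = x_i mod 13, x_{i+1} = (x_i − a_i)/13, with x_0 = x:
  x_0 = 4/5;  a_0 = 6;  x_1 = (x_0 − 6)/13 = -2/5
  x_1 = -2/5;  a_1 = 10;  x_2 = (x_1 − 10)/13 = -4/5
  x_2 = -4/5;  a_2 = 7;  x_3 = (x_2 − 7)/13 = -3/5
  x_3 = -3/5;  a_3 = 2;  x_4 = (x_3 − 2)/13 = -1/5
Digits: (6, 10, 7, 2).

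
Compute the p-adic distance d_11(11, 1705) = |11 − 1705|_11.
d_11(11, 1705) = 1/121

Step 1 — x − y = 11 − 1705 = -1694. Step 2 — v_11(-1694) = 2 (factor: -1694 = −(11^2 · 14); the sign does not affect v_p). Step 3 — |x − y|_11 = 11^{-2} = 1/121.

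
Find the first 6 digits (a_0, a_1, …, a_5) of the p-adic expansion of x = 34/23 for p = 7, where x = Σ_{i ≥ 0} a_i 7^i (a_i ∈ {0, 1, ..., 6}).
(a_0, …, a_5) = (3, 1, 5, 2, 6, 0)

v_7(34/23) = 0 (numerator and denominator both coprime to 7), so x ∈ ℤ_7^×. Compute digits iteratively via a_i = x_i mod 7, x_{i+1} = (x_i − a_i)/7, with x_0 = x:
  x_0 = 34/23;  a_0 = 3;  x_1 = (x_0 − 3)/7 = -5/23
  x_1 = -5/23;  a_1 = 1;  x_2 = (x_1 − 1)/7 = -4/23
  x_2 = -4/23;  a_2 = 5;  x_3 = (x_2 − 5)/7 = -17/23
  x_3 = -17/23;  a_3 = 2;  x_4 = (x_3 − 2)/7 = -9/23
  x_4 = -9/23;  a_4 = 6;  x_5 = (x_4 − 6)/7 = -21/23
  x_5 = -21/23;  a_5 = 0;  x_6 = (x_5 − 0)/7 = -3/23
Digits: (3, 1, 5, 2, 6, 0).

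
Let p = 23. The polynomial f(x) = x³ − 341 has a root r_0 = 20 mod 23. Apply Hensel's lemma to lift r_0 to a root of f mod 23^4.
r_3 = 176775 (mod 279841)

Hensel: r_{i+1} = r_i − f(r_i)/f′(r_i) mod 23^{i+2}, where f′(x) = 3x². Iterate:
  r_0 = 20 (mod 23)
  r_1 = 89 (mod 529)
  r_2 = 6437 (mod 12167)
  r_3 = 176775 (mod 279841)
Final: r = 176775 with f(r) ≡ 0 mod 23^4.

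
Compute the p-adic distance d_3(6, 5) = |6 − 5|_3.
d_3(6, 5) = 1

Step 1 — x − y = 6 − 5 = 1. Step 2 — v_3(1) = 0 (factor: 1 = (3^0 · 1); the sign does not affect v_p). Step 3 — |x − y|_3 = 3^{0} = 1.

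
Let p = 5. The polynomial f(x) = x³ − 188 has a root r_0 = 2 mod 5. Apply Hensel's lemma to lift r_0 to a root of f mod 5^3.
r_2 = 92 (mod 125)

Hensel: r_{i+1} = r_i − f(r_i)/f′(r_i) mod 5^{i+2}, where f′(x) = 3x². Iterate:
  r_0 = 2 (mod 5)
  r_1 = 17 (mod 25)
  r_2 = 92 (mod 125)
Final: r = 92 with f(r) ≡ 0 mod 5^3.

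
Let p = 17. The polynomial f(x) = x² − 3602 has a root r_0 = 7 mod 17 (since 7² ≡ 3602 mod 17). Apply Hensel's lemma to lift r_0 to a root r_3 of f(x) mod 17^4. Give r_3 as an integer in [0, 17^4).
r_3 = 7300 (mod 83521)

Hensel's recurrence: r_{i+1} = r_i − f(r_i)·(f′(r_i))^{-1} mod 17^{i+2}, with f′(x) = 2x. Iterate:
  r_0 = 7 (mod 17)
  r_1 = 75 (mod 289)
  r_2 = 2387 (mod 4913)
  r_3 = 7300 (mod 83521)
Final: r_3 = 7300, and one checks f(r_3) ≡ 0 mod 17^4.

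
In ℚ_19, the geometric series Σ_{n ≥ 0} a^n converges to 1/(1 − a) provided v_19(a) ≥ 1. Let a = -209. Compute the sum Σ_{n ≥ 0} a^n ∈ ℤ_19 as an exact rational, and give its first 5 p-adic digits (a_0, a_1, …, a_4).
Σ a^n = 1/(1 − a) = 1/210;  first 5 digits = (1, 8, 6, 5, 17)

v_19(a) = 1 ≥ 1, so the series converges in ℤ_19 to 1/(1 − a) = 1/(1 − (-209)) = 1/210. Expand this rational in ℤ_19: compute digits iteratively via d_i = x_i mod 19, x_{i+1} = (x_i − d_i)/19. The first 5 digits are (1, 8, 6, 5, 17).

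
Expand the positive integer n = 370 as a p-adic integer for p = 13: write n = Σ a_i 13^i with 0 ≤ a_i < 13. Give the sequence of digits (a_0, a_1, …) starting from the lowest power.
(a_0, a_1, …) = (6, 2, 2)

Repeated division by 13 gives the digits low-to-high: 370 = 6 + 2·13^1 + 2·13^2. Digit sequence: (6, 2, 2).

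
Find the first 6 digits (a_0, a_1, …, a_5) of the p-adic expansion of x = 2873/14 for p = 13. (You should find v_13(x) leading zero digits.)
(a_0, …, a_5) = (0, 0, 4, 10, 2, 10)

v_13(2873/14) = 2, so a_0 = ... = a_1 = 0. Factor out: x = 13^2 · u with u = 17/14 a unit in ℤ_13. Expand u iteratively via a_{v+i} = u_i mod 13, u_{i+1} = (u_i − a_{v+i})/13:
  u_0 = 17/14;  a_2 = 4;  u_1 = (u_0 − 4)/13 = -3/14
  u_1 = -3/14;  a_3 = 10;  u_2 = (u_1 − 10)/13 = -11/14
  u_2 = -11/14;  a_4 = 2;  u_3 = (u_2 − 2)/13 = -3/14
  u_3 = -3/14;  a_5 = 10;  u_4 = (u_3 − 10)/13 = -11/14
Digits: (0, 0, 4, 10, 2, 10).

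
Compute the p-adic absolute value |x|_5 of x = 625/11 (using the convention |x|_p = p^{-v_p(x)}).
|625/11|_5 = 1/625

Step 1 — compute v_5(x) by factoring powers of 5 out of the numerator and denominator: v_5(625/11) = 4. Step 2 — apply |x|_p = p^{-v_p(x)} = 5^{-4} = 1/625.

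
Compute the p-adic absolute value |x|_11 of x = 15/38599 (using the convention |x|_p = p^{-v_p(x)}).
|15/38599|_11 = 1331

Step 1 — compute v_11(x) by factoring powers of 11 out of the numerator and denominator: v_11(15/38599) = -3. Step 2 — apply |x|_p = p^{-v_p(x)} = 11^{3} = 1331.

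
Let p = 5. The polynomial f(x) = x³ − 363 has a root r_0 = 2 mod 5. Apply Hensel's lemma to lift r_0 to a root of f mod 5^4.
r_3 = 117 (mod 625)

Hensel: r_{i+1} = r_i − f(r_i)/f′(r_i) mod 5^{i+2}, where f′(x) = 3x². Iterate:
  r_0 = 2 (mod 5)
  r_1 = 17 (mod 25)
  r_2 = 117 (mod 125)
  r_3 = 117 (mod 625)
Final: r = 117 with f(r) ≡ 0 mod 5^4.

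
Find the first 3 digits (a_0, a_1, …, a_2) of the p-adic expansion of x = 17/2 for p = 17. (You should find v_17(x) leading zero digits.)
(a_0, …, a_2) = (0, 9, 8)

v_17(17/2) = 1, so a_0 = ... = a_0 = 0. Factor out: x = 17^1 · u with u = 1/2 a unit in ℤ_17. Expand u iteratively via a_{v+i} = u_i mod 17, u_{i+1} = (u_i − a_{v+i})/17:
  u_0 = 1/2;  a_1 = 9;  u_1 = (u_0 − 9)/17 = -1/2
  u_1 = -1/2;  a_2 = 8;  u_2 = (u_1 − 8)/17 = -1/2
Digits: (0, 9, 8).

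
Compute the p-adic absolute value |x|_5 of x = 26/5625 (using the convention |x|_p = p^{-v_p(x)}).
|26/5625|_5 = 625

Step 1 — compute v_5(x) by factoring powers of 5 out of the numerator and denominator: v_5(26/5625) = -4. Step 2 — apply |x|_p = p^{-v_p(x)} = 5^{4} = 625.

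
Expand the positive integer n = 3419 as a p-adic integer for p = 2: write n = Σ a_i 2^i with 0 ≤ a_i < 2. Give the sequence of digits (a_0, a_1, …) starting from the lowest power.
(a_0, a_1, …) = (1, 1, 0, 1, 1, 0, 1, 0, 1, 0, 1, 1)

Repeated division by 2 gives the digits low-to-high: 3419 = 1 + 1·2^1 + 1·2^3 + 1·2^4 + 1·2^6 + 1·2^8 + 1·2^10 + 1·2^11. Digit sequence: (1, 1, 0, 1, 1, 0, 1, 0, 1, 0, 1, 1).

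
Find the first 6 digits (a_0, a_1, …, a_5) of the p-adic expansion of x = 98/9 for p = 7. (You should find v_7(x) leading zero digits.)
(a_0, …, a_5) = (0, 0, 1, 3, 5, 0)

v_7(98/9) = 2, so a_0 = ... = a_1 = 0. Factor out: x = 7^2 · u with u = 2/9 a unit in ℤ_7. Expand u iteratively via a_{v+i} = u_i mod 7, u_{i+1} = (u_i − a_{v+i})/7:
  u_0 = 2/9;  a_2 = 1;  u_1 = (u_0 − 1)/7 = -1/9
  u_1 = -1/9;  a_3 = 3;  u_2 = (u_1 − 3)/7 = -4/9
  u_2 = -4/9;  a_4 = 5;  u_3 = (u_2 − 5)/7 = -7/9
  u_3 = -7/9;  a_5 = 0;  u_4 = (u_3 − 0)/7 = -1/9
Digits: (0, 0, 1, 3, 5, 0).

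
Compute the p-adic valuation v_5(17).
v_5(17) = 0

v_5(n) is the largest exponent k such that 5^k divides n. Factor out: 17 = 5^0 · 17. (Sign doesn't affect v_p.) So v_5(17) = 0.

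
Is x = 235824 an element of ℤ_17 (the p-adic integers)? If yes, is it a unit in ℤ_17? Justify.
x ∈ ℤ_17 but not a unit; v_17(x) = 3 > 0

ℤ_17 = {x ∈ ℚ_17 : v_17(x) ≥ 0} and ℤ_17^× = {x ∈ ℤ_17 : v_17(x) = 0}. Here v_17(235824) = v_17(num) − v_17(den) = 3; compare against these criteria.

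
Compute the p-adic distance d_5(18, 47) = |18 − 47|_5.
d_5(18, 47) = 1

Step 1 — x − y = 18 − 47 = -29. Step 2 — v_5(-29) = 0 (factor: -29 = −(5^0 · 29); the sign does not affect v_p). Step 3 — |x − y|_5 = 5^{0} = 1.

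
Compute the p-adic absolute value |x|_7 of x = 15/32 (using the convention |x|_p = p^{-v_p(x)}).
|15/32|_7 = 1

Step 1 — compute v_7(x) by factoring powers of 7 out of the numerator and denominator: v_7(15/32) = 0. Step 2 — apply |x|_p = p^{-v_p(x)} = 7^{0} = 1.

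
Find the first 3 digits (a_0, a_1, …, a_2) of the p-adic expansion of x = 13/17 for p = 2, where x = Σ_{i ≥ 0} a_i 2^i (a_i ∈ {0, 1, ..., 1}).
(a_0, …, a_2) = (1, 0, 1)

v_2(13/17) = 0 (numerator and denominator both coprime to 2), so x ∈ ℤ_2^×. Compute digits iteratively via a_i = x_i mod 2, x_{i+1} = (x_i − a_i)/2, with x_0 = x:
  x_0 = 13/17;  a_0 = 1;  x_1 = (x_0 − 1)/2 = -2/17
  x_1 = -2/17;  a_1 = 0;  x_2 = (x_1 − 0)/2 = -1/17
  x_2 = -1/17;  a_2 = 1;  x_3 = (x_2 − 1)/2 = -9/17
Digits: (1, 0, 1).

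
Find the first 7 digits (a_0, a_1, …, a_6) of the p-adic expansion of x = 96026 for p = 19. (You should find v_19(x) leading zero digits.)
(a_0, …, a_6) = (0, 0, 0, 14, 0, 0, 0)

v_19(96026) = 3, so a_0 = ... = a_2 = 0. Factor out: x = 19^3 · u with u = 14 a unit in ℤ_19. Expand u iteratively via a_{v+i} = u_i mod 19, u_{i+1} = (u_i − a_{v+i})/19:
  u_0 = 14;  a_3 = 14;  u_1 = (u_0 − 14)/19 = 0
  u_1 = 0;  a_4 = 0;  u_2 = (u_1 − 0)/19 = 0
  u_2 = 0;  a_5 = 0;  u_3 = (u_2 − 0)/19 = 0
  u_3 = 0;  a_6 = 0;  u_4 = (u_3 − 0)/19 = 0
Digits: (0, 0, 0, 14, 0, 0, 0).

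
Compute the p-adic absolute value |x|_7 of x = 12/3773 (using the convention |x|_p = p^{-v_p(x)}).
|12/3773|_7 = 343

Step 1 — compute v_7(x) by factoring powers of 7 out of the numerator and denominator: v_7(12/3773) = -3. Step 2 — apply |x|_p = p^{-v_p(x)} = 7^{3} = 343.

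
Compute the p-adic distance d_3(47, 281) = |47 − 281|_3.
d_3(47, 281) = 1/9

Step 1 — x − y = 47 − 281 = -234. Step 2 — v_3(-234) = 2 (factor: -234 = −(3^2 · 26); the sign does not affect v_p). Step 3 — |x − y|_3 = 3^{-2} = 1/9.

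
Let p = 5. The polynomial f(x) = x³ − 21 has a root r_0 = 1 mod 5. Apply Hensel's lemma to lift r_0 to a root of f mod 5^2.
r_1 = 16 (mod 25)

Hensel: r_{i+1} = r_i − f(r_i)/f′(r_i) mod 5^{i+2}, where f′(x) = 3x². Iterate:
  r_0 = 1 (mod 5)
  r_1 = 16 (mod 25)
Final: r = 16 with f(r) ≡ 0 mod 5^2.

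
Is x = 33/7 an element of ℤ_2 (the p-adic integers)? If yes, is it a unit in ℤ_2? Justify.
x ∈ ℤ_2^× (unit); v_2(x) = 0

ℤ_2 = {x ∈ ℚ_2 : v_2(x) ≥ 0} and ℤ_2^× = {x ∈ ℤ_2 : v_2(x) = 0}. Here v_2(33/7) = v_2(num) − v_2(den) = 0; compare against these criteria.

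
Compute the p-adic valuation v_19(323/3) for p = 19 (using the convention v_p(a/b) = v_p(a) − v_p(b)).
v_19(323/3) = 1

Factor powers of 19 from the numerator and denominator of the reduced fraction: 323 = 19^1 · 17 and 3 = 19^0 · 3. Apply v_p(a/b) = v_p(a) − v_p(b): v_19(323/3) = 1 − 0 = 1.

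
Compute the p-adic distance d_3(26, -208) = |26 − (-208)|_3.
d_3(26, -208) = 1/9

Step 1 — x − y = 26 − (-208) = 234. Step 2 — v_3(234) = 2 (factor: 234 = (3^2 · 26); the sign does not affect v_p). Step 3 — |x − y|_3 = 3^{-2} = 1/9.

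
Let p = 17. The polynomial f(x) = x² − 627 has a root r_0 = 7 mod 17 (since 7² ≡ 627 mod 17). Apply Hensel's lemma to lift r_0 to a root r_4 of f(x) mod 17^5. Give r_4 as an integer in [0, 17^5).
r_4 = 1372179 (mod 1419857)

Hensel's recurrence: r_{i+1} = r_i − f(r_i)·(f′(r_i))^{-1} mod 17^{i+2}, with f′(x) = 2x. Iterate:
  r_0 = 7 (mod 17)
  r_1 = 7 (mod 289)
  r_2 = 1452 (mod 4913)
  r_3 = 35843 (mod 83521)
  r_4 = 1372179 (mod 1419857)
Final: r_4 = 1372179, and one checks f(r_4) ≡ 0 mod 17^5.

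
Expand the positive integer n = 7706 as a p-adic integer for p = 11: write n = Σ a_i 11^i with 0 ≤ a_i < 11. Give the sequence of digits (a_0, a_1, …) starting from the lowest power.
(a_0, a_1, …) = (6, 7, 8, 5)

Repeated division by 11 gives the digits low-to-high: 7706 = 6 + 7·11^1 + 8·11^2 + 5·11^3. Digit sequence: (6, 7, 8, 5).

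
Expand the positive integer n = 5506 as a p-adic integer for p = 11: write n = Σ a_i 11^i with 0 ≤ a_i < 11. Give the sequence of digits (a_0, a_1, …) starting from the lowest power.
(a_0, a_1, …) = (6, 5, 1, 4)

Repeated division by 11 gives the digits low-to-high: 5506 = 6 + 5·11^1 + 1·11^2 + 4·11^3. Digit sequence: (6, 5, 1, 4).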